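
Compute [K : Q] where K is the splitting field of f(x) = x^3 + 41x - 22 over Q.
[K : Q] = 6

By the rational root test, any rational root of the monic integer polynomial f(x) = x^3 + 41x - 22 must be an integer dividing the constant term -22, i.e. one of ±{1, 2, 11, 22}. Evaluating: f(1) = 20, f(-1) = -64, f(2) = 68, f(-2) = -112, f(11) = 1760, f(-11) = -1804, f(22) = 11528, f(-22) = -11572; none is 0, so f has no rational root and is therefore irreducible over Q (a cubic with no linear factor over a field is irreducible). For an irreducible cubic, the Galois group is A_3 or S_3 according as the discriminant disc(f) = -4a^3 - 27b^2 = -4·(41)^3 - 27·(-22)^2 = -288752 is or is not a square in Q. Here disc(f) = -288752 is not a perfect square in Q, so the Galois group of f over Q is not contained in A_3 and must be all of S_3. The splitting field has degree |S_3| = 6 over Q, so [K : Q] = 6.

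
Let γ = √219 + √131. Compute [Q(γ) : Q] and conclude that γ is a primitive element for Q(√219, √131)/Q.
[Q(γ) : Q] = 4 (equivalently, Q(γ) = Q(√219, √131))

Obviously Q(γ) ⊆ Q(√219, √131), and [Q(√219, √131):Q] = 4 (since 219, 131 are distinct squarefree integers > 1 with 28689 not a perfect square). To show equality we compute the minimal polynomial of γ. From γ = √219 + √131: γ^2 = 219 + 2√(28689) + 131 = 350 + 2√(28689), so γ^2 - 350 = 2√(28689); squaring, (γ^2 - 350)^2 = 4·28689, i.e. γ^4 - 700γ^2 + 122500 - 114756 = 0, i.e. γ^4 - 700γ^2 + 7744 = 0. So γ is a root of x^4 - 700x^2 + 7744. This polynomial is irreducible over Q: it has no rational root (each ±√219 ± √131 is irrational), and any factorization into two quadratics over Q would force √(28689) ∈ Q (pairing opposite roots) or √219, √131 ∈ Q (other pairings), all impossible. Hence [Q(γ):Q] = 4 = [Q(√219, √131):Q], so Q(γ) = Q(√219, √131).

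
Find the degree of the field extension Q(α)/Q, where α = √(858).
[Q(α):Q] = 2

[Q(α):Q] equals the degree of the minimal polynomial of α. Here α^2 = 858 and x^2 - 858 is irreducible (d = 858 is squarefree, ≠ 1, hence not a square), so deg(m_α) = 2. Thus [Q(α):Q] = 2.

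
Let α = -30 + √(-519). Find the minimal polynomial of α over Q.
m_α(x) = x^2 + 60x + 1419

From α + 30 = √(-519), squaring gives (α + 30)^2 = -519, i.e. α^2 + 60α + 900 = -519, so α^2 + 60α + 1419 = 0. The discriminant of x^2 + 60x + 1419 is (60)^2 - 4·(1419) = 3600 - 5676 = -2076, and 4·(-519) is not a perfect square in Q since -519 is squarefree and ≠ 1. Hence x^2 + 60x + 1419 is irreducible over Q and is the minimal polynomial of α.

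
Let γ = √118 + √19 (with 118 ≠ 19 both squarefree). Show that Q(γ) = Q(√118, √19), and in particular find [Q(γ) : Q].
[Q(γ) : Q] = 4 (equivalently, Q(γ) = Q(√118, √19))

Obviously Q(γ) ⊆ Q(√118, √19), and [Q(√118, √19):Q] = 4 (since 118, 19 are distinct squarefree integers > 1 with 2242 not a perfect square). To show equality we compute the minimal polynomial of γ. From γ = √118 + √19: γ^2 = 118 + 2√(2242) + 19 = 137 + 2√(2242), so γ^2 - 137 = 2√(2242); squaring, (γ^2 - 137)^2 = 4·2242, i.e. γ^4 - 274γ^2 + 18769 - 8968 = 0, i.e. γ^4 - 274γ^2 + 9801 = 0. So γ is a root of x^4 - 274x^2 + 9801. This polynomial is irreducible over Q: it has no rational root (each ±√118 ± √19 is irrational), and any factorization into two quadratics over Q would force √(2242) ∈ Q (pairing opposite roots) or √118, √19 ∈ Q (other pairings), all impossible. Hence [Q(γ):Q] = 4 = [Q(√118, √19):Q], so Q(γ) = Q(√118, √19).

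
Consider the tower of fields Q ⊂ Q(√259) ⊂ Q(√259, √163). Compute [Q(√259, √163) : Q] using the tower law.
[Q(√259, √163) : Q] = 4

[Q(√259):Q] = 2 (min poly x^2 - 259, irreducible since 259 is squarefree > 1). For the top step, suppose √163 ∈ Q(√259), say √163 = c + d√259 with c, d ∈ Q. Squaring: 163 = c^2 + 259d^2 + 2cd√259. Since √259 ∉ Q this forces 2cd = 0. If d = 0 then √163 = c ∈ Q, contradicting 163 squarefree > 1. If c = 0 then 163 = 259d^2, so 259·163 = (259d)^2 is a perfect square in Q — but 259·163 = 42217 is not a perfect square (since 259 and 163 are distinct squarefree integers). Contradiction. Hence √163 ∉ Q(√259), so x^2 - 163 stays irreducible over Q(√259) and [Q(√259, √163) : Q(√259)] = 2. By the tower law, [Q(√259, √163) : Q] = 2 · 2 = 4.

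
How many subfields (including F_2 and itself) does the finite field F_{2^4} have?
F_{2^4} has 3 subfields

The subfields of F_{p^n} are exactly the fields F_{p^d} for d | n (each is the fixed field of the unique index-d subgroup of Gal(F_{p^n}/F_p) ≅ Z/nZ). The divisors of n = 4 are {1, 2, 4}, giving 3 subfields: F_{2^1}, F_{2^2}, F_{2^4}.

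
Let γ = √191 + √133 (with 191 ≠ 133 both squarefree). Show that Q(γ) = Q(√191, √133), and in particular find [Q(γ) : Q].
[Q(γ) : Q] = 4 (equivalently, Q(γ) = Q(√191, √133))

Obviously Q(γ) ⊆ Q(√191, √133), and [Q(√191, √133):Q] = 4 (since 191, 133 are distinct squarefree integers > 1 with 25403 not a perfect square). To show equality we compute the minimal polynomial of γ. From γ = √191 + √133: γ^2 = 191 + 2√(25403) + 133 = 324 + 2√(25403), so γ^2 - 324 = 2√(25403); squaring, (γ^2 - 324)^2 = 4·25403, i.e. γ^4 - 648γ^2 + 104976 - 101612 = 0, i.e. γ^4 - 648γ^2 + 3364 = 0. So γ is a root of x^4 - 648x^2 + 3364. This polynomial is irreducible over Q: it has no rational root (each ±√191 ± √133 is irrational), and any factorization into two quadratics over Q would force √(25403) ∈ Q (pairing opposite roots) or √191, √133 ∈ Q (other pairings), all impossible. Hence [Q(γ):Q] = 4 = [Q(√191, √133):Q], so Q(γ) = Q(√191, √133).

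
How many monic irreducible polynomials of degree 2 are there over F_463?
There are 106953 monic irreducible polynomials of degree 2 over F_463

Each element of F_{463^2} that lies in no proper subfield is a root of exactly one monic irreducible of degree 2 over F_463, and each such polynomial has 2 distinct roots in F_{463^2}. By Möbius inversion the count is N_463(2) = (1/2) Σ_{d|2} μ(2/d) · 463^d = (1/2)(μ(2)·463^1 + μ(1)·463^2) = 213906/2 = 106953.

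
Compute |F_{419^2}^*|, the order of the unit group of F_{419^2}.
|F_{419^2}^*| = 175560

F_{419^2} has 419^2 = 175561 elements; its multiplicative group consists of all nonzero elements, so |F_{419^2}^*| = 175561 - 1 = 175560. (It is cyclic since any finite subgroup of the multiplicative group of a field is cyclic.)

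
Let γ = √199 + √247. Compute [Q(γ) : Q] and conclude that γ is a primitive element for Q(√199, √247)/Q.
[Q(γ) : Q] = 4 (equivalently, Q(γ) = Q(√199, √247))

Obviously Q(γ) ⊆ Q(√199, √247), and [Q(√199, √247):Q] = 4 (since 199, 247 are distinct squarefree integers > 1 with 49153 not a perfect square). To show equality we compute the minimal polynomial of γ. From γ = √199 + √247: γ^2 = 199 + 2√(49153) + 247 = 446 + 2√(49153), so γ^2 - 446 = 2√(49153); squaring, (γ^2 - 446)^2 = 4·49153, i.e. γ^4 - 892γ^2 + 198916 - 196612 = 0, i.e. γ^4 - 892γ^2 + 2304 = 0. So γ is a root of x^4 - 892x^2 + 2304. This polynomial is irreducible over Q: it has no rational root (each ±√199 ± √247 is irrational), and any factorization into two quadratics over Q would force √(49153) ∈ Q (pairing opposite roots) or √199, √247 ∈ Q (other pairings), all impossible. Hence [Q(γ):Q] = 4 = [Q(√199, √247):Q], so Q(γ) = Q(√199, √247).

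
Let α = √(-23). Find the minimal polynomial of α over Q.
m_α(x) = x^2 + 23

α satisfies α^2 + 23 = 0, so x^2 + 23 annihilates α. Since d = -23 is squarefree and ≠ 1, it is not a perfect square in Q, so x^2 + 23 has no rational root and is therefore irreducible over Q (a degree-2 polynomial over a field is irreducible iff it has no root). Hence m_α(x) = x^2 + 23.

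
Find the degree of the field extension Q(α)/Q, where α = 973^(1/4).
[Q(α):Q] = 4

α is a root of x^4 - 973. By Eisenstein's criterion at the prime p = 7 (which divides the constant term 973 but p^2 = 49 does not, since 973 is squarefree), x^4 - 973 is irreducible over Q. Hence [Q(α):Q] = 4.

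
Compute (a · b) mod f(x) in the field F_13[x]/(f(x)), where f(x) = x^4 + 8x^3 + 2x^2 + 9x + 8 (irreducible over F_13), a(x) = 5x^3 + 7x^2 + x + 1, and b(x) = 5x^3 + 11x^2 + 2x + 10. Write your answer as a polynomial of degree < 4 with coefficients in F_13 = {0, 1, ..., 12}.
a · b ≡ 5x^3 + 4x^2 + 4x + 5 (mod f(x))

Multiply in F_13[x]: a(x)·b(x) = (5x^3 + 7x^2 + x + 1)·(5x^3 + 11x^2 + 2x + 10) = 12x^6 + 12x^5 + x^4 + 2x^3 + 5x^2 + 12x + 10. This has degree ≥ 4, so divide by f(x) over F_13: 12x^6 + 12x^5 + x^4 + 2x^3 + 5x^2 + 12x + 10 = (12x^2 + 7x + 12)·(x^4 + 8x^3 + 2x^2 + 9x + 8) + (5x^3 + 4x^2 + 4x + 5). Hence a·b ≡ 5x^3 + 4x^2 + 4x + 5 (mod f). (F_13[x]/(f) is a field with 13^4 = 28561 elements since f is irreducible of degree 4.)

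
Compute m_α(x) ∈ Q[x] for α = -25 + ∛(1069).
m_α(x) = x^3 + 75x^2 + 1875x + 14556

Set β = α + 25 = ∛(1069), so β^3 = 1069. Then (α + 25)^3 - 1069 = 0, i.e. α is a root of g(x) = (x + 25)^3 - 1069 = x^3 + 75x^2 + 1875x + 14556. Since g(x) = h(x + 25) where h(x) = x^3 - 1069, and h is irreducible over Q (because 1069 is not a perfect cube, so h has no rational root, and a monic cubic with no rational root is irreducible), g is also irreducible (irreducibility is preserved under the substitution x → x + 25). Hence m_α(x) = x^3 + 75x^2 + 1875x + 14556.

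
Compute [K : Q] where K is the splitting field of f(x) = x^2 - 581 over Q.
[K : Q] = 2

f(x) = x^2 - 581 factors as (x - √581)(x + √581). The splitting field is K = Q(√581). Since 581 is squarefree and > 1, it is not a perfect square, so x^2 - 581 is irreducible over Q and [Q(√581) : Q] = 2. Hence [K : Q] = 2.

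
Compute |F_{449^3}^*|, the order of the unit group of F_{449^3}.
|F_{449^3}^*| = 90518848

F_{449^3} has 449^3 = 90518849 elements; its multiplicative group consists of all nonzero elements, so |F_{449^3}^*| = 90518849 - 1 = 90518848. (It is cyclic since any finite subgroup of the multiplicative group of a field is cyclic.)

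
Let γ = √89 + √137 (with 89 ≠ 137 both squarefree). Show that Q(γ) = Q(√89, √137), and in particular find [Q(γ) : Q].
[Q(γ) : Q] = 4 (equivalently, Q(γ) = Q(√89, √137))

Obviously Q(γ) ⊆ Q(√89, √137), and [Q(√89, √137):Q] = 4 (since 89, 137 are distinct squarefree integers > 1 with 12193 not a perfect square). To show equality we compute the minimal polynomial of γ. From γ = √89 + √137: γ^2 = 89 + 2√(12193) + 137 = 226 + 2√(12193), so γ^2 - 226 = 2√(12193); squaring, (γ^2 - 226)^2 = 4·12193, i.e. γ^4 - 452γ^2 + 51076 - 48772 = 0, i.e. γ^4 - 452γ^2 + 2304 = 0. So γ is a root of x^4 - 452x^2 + 2304. This polynomial is irreducible over Q: it has no rational root (each ±√89 ± √137 is irrational), and any factorization into two quadratics over Q would force √(12193) ∈ Q (pairing opposite roots) or √89, √137 ∈ Q (other pairings), all impossible. Hence [Q(γ):Q] = 4 = [Q(√89, √137):Q], so Q(γ) = Q(√89, √137).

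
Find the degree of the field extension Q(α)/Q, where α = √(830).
[Q(α):Q] = 2

[Q(α):Q] equals the degree of the minimal polynomial of α. Here α^2 = 830 and x^2 - 830 is irreducible (d = 830 is squarefree, ≠ 1, hence not a square), so deg(m_α) = 2. Thus [Q(α):Q] = 2.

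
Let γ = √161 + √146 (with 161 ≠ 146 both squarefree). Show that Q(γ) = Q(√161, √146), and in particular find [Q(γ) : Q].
[Q(γ) : Q] = 4 (equivalently, Q(γ) = Q(√161, √146))

Obviously Q(γ) ⊆ Q(√161, √146), and [Q(√161, √146):Q] = 4 (since 161, 146 are distinct squarefree integers > 1 with 23506 not a perfect square). To show equality we compute the minimal polynomial of γ. From γ = √161 + √146: γ^2 = 161 + 2√(23506) + 146 = 307 + 2√(23506), so γ^2 - 307 = 2√(23506); squaring, (γ^2 - 307)^2 = 4·23506, i.e. γ^4 - 614γ^2 + 94249 - 94024 = 0, i.e. γ^4 - 614γ^2 + 225 = 0. So γ is a root of x^4 - 614x^2 + 225. This polynomial is irreducible over Q: it has no rational root (each ±√161 ± √146 is irrational), and any factorization into two quadratics over Q would force √(23506) ∈ Q (pairing opposite roots) or √161, √146 ∈ Q (other pairings), all impossible. Hence [Q(γ):Q] = 4 = [Q(√161, √146):Q], so Q(γ) = Q(√161, √146).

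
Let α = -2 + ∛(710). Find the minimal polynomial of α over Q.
m_α(x) = x^3 + 6x^2 + 12x - 702

Set β = α + 2 = ∛(710), so β^3 = 710. Then (α + 2)^3 - 710 = 0, i.e. α is a root of g(x) = (x + 2)^3 - 710 = x^3 + 6x^2 + 12x - 702. Since g(x) = h(x + 2) where h(x) = x^3 - 710, and h is irreducible over Q (because 710 is not a perfect cube, so h has no rational root, and a monic cubic with no rational root is irreducible), g is also irreducible (irreducibility is preserved under the substitution x → x + 2). Hence m_α(x) = x^3 + 6x^2 + 12x - 702.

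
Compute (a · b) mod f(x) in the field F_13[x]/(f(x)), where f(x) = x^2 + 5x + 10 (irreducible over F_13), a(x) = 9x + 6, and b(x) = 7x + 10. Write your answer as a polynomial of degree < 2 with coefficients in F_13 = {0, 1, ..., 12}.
a · b ≡ 12x + 2 (mod f(x))

Multiply in F_13[x]: a(x)·b(x) = (9x + 6)·(7x + 10) = 11x^2 + 2x + 8. This has degree ≥ 2, so divide by f(x) over F_13: 11x^2 + 2x + 8 = (11)·(x^2 + 5x + 10) + (12x + 2). Hence a·b ≡ 12x + 2 (mod f). (F_13[x]/(f) is a field with 13^2 = 169 elements since f is irreducible of degree 2.)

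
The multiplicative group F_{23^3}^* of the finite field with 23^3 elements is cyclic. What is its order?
|F_{23^3}^*| = 12166

F_{23^3} has 23^3 = 12167 elements; its multiplicative group consists of all nonzero elements, so |F_{23^3}^*| = 12167 - 1 = 12166. (It is cyclic since any finite subgroup of the multiplicative group of a field is cyclic.)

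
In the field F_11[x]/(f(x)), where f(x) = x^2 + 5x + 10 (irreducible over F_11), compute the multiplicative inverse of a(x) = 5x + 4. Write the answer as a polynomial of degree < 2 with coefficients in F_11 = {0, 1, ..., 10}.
a(x)^(-1) ≡ 6x + 1 (mod f(x))

Since f is irreducible over F_11, F_11[x]/(f) is a field and a(x) ≠ 0 has an inverse. Apply the extended Euclidean algorithm to f(x) and a(x) in F_11[x]: f(x) = (9x + 7)·a(x) + (4). The last nonzero remainder is the constant 4 = gcd(f, a) in F_11. Back-substituting through the division chain expresses 4 = s(x)·a(x) + t(x)·f(x) with s(x) ≡ 2x + 4 (mod f), so (2x + 4)·a(x) ≡ 4 (mod f). Multiplying by 4^(-1) ≡ 3 in F_11 gives a(x)^(-1) ≡ 3·(2x + 4) ≡ 6x + 1 (mod f). Check: (5x + 4)·(6x + 1) = 8x^2 + 7x + 4 ≡ 1 (mod x^2 + 5x + 10).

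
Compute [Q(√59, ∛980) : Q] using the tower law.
[Q(√59, ∛980) : Q] = 6

Let L = Q(√59, ∛980). Since Q(√59) ⊂ L and [Q(√59):Q] = 2, the tower law gives 2 | [L:Q]. Likewise Q(∛980) ⊂ L with [Q(∛980):Q] = 3 (because 980 is not a perfect cube), so 3 | [L:Q]. As gcd(2,3) = 1, [L:Q] is divisible by 6. Conversely L is generated over Q by √59 and ∛980, so [L:Q] ≤ 2·3 = 6. Therefore [Q(√59, ∛980) : Q] = 6.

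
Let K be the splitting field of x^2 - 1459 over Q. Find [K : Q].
[K : Q] = 2

f(x) = x^2 - 1459 factors as (x - √1459)(x + √1459). The splitting field is K = Q(√1459). Since 1459 is squarefree and > 1, it is not a perfect square, so x^2 - 1459 is irreducible over Q and [Q(√1459) : Q] = 2. Hence [K : Q] = 2.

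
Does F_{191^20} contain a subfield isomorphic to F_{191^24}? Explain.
No: F_{191^24} is not a subfield of F_{191^20}

F_{p^m} embeds in F_{p^n} iff m | n. Here 24 ∤ 20 (since 20 = 0·24 + 20 with remainder 20 ≠ 0), so F_{191^24} is not a subfield of F_{191^20}. Equivalently: if it were, the tower law would give 24 = [F_{191^24}:F_191] dividing [F_{191^20}:F_191] = 20, contradiction.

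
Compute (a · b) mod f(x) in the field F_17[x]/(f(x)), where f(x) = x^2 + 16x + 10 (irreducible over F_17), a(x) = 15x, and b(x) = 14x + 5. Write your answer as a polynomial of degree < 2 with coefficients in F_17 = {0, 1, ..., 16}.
a · b ≡ 13x + 8 (mod f(x))

Multiply in F_17[x]: a(x)·b(x) = (15x)·(14x + 5) = 6x^2 + 7x. This has degree ≥ 2, so divide by f(x) over F_17: 6x^2 + 7x = (6)·(x^2 + 16x + 10) + (13x + 8). Hence a·b ≡ 13x + 8 (mod f). (F_17[x]/(f) is a field with 17^2 = 289 elements since f is irreducible of degree 2.)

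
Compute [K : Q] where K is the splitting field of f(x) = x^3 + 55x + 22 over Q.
[K : Q] = 6

By the rational root test, any rational root of the monic integer polynomial f(x) = x^3 + 55x + 22 must be an integer dividing the constant term 22, i.e. one of ±{1, 2, 11, 22}. Evaluating: f(1) = 78, f(-1) = -34, f(2) = 140, f(-2) = -96, f(11) = 1958, f(-11) = -1914, f(22) = 11880, f(-22) = -11836; none is 0, so f has no rational root and is therefore irreducible over Q (a cubic with no linear factor over a field is irreducible). For an irreducible cubic, the Galois group is A_3 or S_3 according as the discriminant disc(f) = -4a^3 - 27b^2 = -4·(55)^3 - 27·(22)^2 = -678568 is or is not a square in Q. Here disc(f) = -678568 is not a perfect square in Q, so the Galois group of f over Q is not contained in A_3 and must be all of S_3. The splitting field has degree |S_3| = 6 over Q, so [K : Q] = 6.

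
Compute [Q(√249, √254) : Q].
[Q(√249, √254) : Q] = 4

[Q(√249):Q] = 2 (min poly x^2 - 249, irreducible since 249 is squarefree > 1). For the top step, suppose √254 ∈ Q(√249), say √254 = c + d√249 with c, d ∈ Q. Squaring: 254 = c^2 + 249d^2 + 2cd√249. Since √249 ∉ Q this forces 2cd = 0. If d = 0 then √254 = c ∈ Q, contradicting 254 squarefree > 1. If c = 0 then 254 = 249d^2, so 249·254 = (249d)^2 is a perfect square in Q — but 249·254 = 63246 is not a perfect square (since 249 and 254 are distinct squarefree integers). Contradiction. Hence √254 ∉ Q(√249), so x^2 - 254 stays irreducible over Q(√249) and [Q(√249, √254) : Q(√249)] = 2. By the tower law, [Q(√249, √254) : Q] = 2 · 2 = 4.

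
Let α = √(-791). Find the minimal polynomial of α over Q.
m_α(x) = x^2 + 791

α satisfies α^2 + 791 = 0, so x^2 + 791 annihilates α. Since d = -791 is squarefree and ≠ 1, it is not a perfect square in Q, so x^2 + 791 has no rational root and is therefore irreducible over Q (a degree-2 polynomial over a field is irreducible iff it has no root). Hence m_α(x) = x^2 + 791.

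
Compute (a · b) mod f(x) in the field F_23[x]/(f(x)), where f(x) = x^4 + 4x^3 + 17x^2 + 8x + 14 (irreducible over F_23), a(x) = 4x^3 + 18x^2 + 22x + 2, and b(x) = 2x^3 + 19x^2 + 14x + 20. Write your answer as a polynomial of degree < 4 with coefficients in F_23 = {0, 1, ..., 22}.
a · b ≡ 7x^3 + 8x^2 + 12x + 6 (mod f(x))

Multiply in F_23[x]: a(x)·b(x) = (4x^3 + 18x^2 + 22x + 2)·(2x^3 + 19x^2 + 14x + 20) = 8x^6 + 20x^5 + 5x^4 + 18x^3 + 16x^2 + 8x + 17. This has degree ≥ 4, so divide by f(x) over F_23: 8x^6 + 20x^5 + 5x^4 + 18x^3 + 16x^2 + 8x + 17 = (8x^2 + 11x + 9)·(x^4 + 4x^3 + 17x^2 + 8x + 14) + (7x^3 + 8x^2 + 12x + 6). Hence a·b ≡ 7x^3 + 8x^2 + 12x + 6 (mod f). (F_23[x]/(f) is a field with 23^4 = 279841 elements since f is irreducible of degree 4.)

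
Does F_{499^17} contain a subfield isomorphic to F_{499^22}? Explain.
No: F_{499^22} is not a subfield of F_{499^17}

F_{p^m} embeds in F_{p^n} iff m | n. Here 22 ∤ 17 (since 17 = 0·22 + 17 with remainder 17 ≠ 0), so F_{499^22} is not a subfield of F_{499^17}. Equivalently: if it were, the tower law would give 22 = [F_{499^22}:F_499] dividing [F_{499^17}:F_499] = 17, contradiction.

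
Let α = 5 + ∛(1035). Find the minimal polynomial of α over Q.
m_α(x) = x^3 - 15x^2 + 75x - 1160

Set β = α - 5 = ∛(1035), so β^3 = 1035. Then (α - 5)^3 - 1035 = 0, i.e. α is a root of g(x) = (x - 5)^3 - 1035 = x^3 - 15x^2 + 75x - 1160. Since g(x) = h(x - 5) where h(x) = x^3 - 1035, and h is irreducible over Q (because 1035 is not a perfect cube, so h has no rational root, and a monic cubic with no rational root is irreducible), g is also irreducible (irreducibility is preserved under the substitution x → x - 5). Hence m_α(x) = x^3 - 15x^2 + 75x - 1160.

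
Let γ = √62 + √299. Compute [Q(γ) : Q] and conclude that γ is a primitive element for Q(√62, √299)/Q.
[Q(γ) : Q] = 4 (equivalently, Q(γ) = Q(√62, √299))

Obviously Q(γ) ⊆ Q(√62, √299), and [Q(√62, √299):Q] = 4 (since 62, 299 are distinct squarefree integers > 1 with 18538 not a perfect square). To show equality we compute the minimal polynomial of γ. From γ = √62 + √299: γ^2 = 62 + 2√(18538) + 299 = 361 + 2√(18538), so γ^2 - 361 = 2√(18538); squaring, (γ^2 - 361)^2 = 4·18538, i.e. γ^4 - 722γ^2 + 130321 - 74152 = 0, i.e. γ^4 - 722γ^2 + 56169 = 0. So γ is a root of x^4 - 722x^2 + 56169. This polynomial is irreducible over Q: it has no rational root (each ±√62 ± √299 is irrational), and any factorization into two quadratics over Q would force √(18538) ∈ Q (pairing opposite roots) or √62, √299 ∈ Q (other pairings), all impossible. Hence [Q(γ):Q] = 4 = [Q(√62, √299):Q], so Q(γ) = Q(√62, √299).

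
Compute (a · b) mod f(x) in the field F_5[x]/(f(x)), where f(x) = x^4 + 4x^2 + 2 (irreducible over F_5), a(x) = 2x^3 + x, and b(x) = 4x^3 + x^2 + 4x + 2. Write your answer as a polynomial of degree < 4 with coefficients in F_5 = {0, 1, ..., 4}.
a · b ≡ 2x^3 + 3x^2 + 3x (mod f(x))

Multiply in F_5[x]: a(x)·b(x) = (2x^3 + x)·(4x^3 + x^2 + 4x + 2) = 3x^6 + 2x^5 + 2x^4 + 4x^2 + 2x. This has degree ≥ 4, so divide by f(x) over F_5: 3x^6 + 2x^5 + 2x^4 + 4x^2 + 2x = (3x^2 + 2x)·(x^4 + 4x^2 + 2) + (2x^3 + 3x^2 + 3x). Hence a·b ≡ 2x^3 + 3x^2 + 3x (mod f). (F_5[x]/(f) is a field with 5^4 = 625 elements since f is irreducible of degree 4.)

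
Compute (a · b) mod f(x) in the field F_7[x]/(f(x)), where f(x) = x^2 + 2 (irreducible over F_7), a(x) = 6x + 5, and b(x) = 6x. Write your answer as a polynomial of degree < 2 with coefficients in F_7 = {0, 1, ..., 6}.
a · b ≡ 2x + 5 (mod f(x))

Multiply in F_7[x]: a(x)·b(x) = (6x + 5)·(6x) = x^2 + 2x. This has degree ≥ 2, so divide by f(x) over F_7: x^2 + 2x = (1)·(x^2 + 2) + (2x + 5). Hence a·b ≡ 2x + 5 (mod f). (F_7[x]/(f) is a field with 7^2 = 49 elements since f is irreducible of degree 2.)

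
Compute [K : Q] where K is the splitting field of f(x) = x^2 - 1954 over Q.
[K : Q] = 2

f(x) = x^2 - 1954 factors as (x - √1954)(x + √1954). The splitting field is K = Q(√1954). Since 1954 is squarefree and > 1, it is not a perfect square, so x^2 - 1954 is irreducible over Q and [Q(√1954) : Q] = 2. Hence [K : Q] = 2.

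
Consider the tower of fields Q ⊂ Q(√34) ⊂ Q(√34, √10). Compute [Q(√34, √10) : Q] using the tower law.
[Q(√34, √10) : Q] = 4

[Q(√34):Q] = 2 (min poly x^2 - 34, irreducible since 34 is squarefree > 1). For the top step, suppose √10 ∈ Q(√34), say √10 = c + d√34 with c, d ∈ Q. Squaring: 10 = c^2 + 34d^2 + 2cd√34. Since √34 ∉ Q this forces 2cd = 0. If d = 0 then √10 = c ∈ Q, contradicting 10 squarefree > 1. If c = 0 then 10 = 34d^2, so 34·10 = (34d)^2 is a perfect square in Q — but 34·10 = 340 is not a perfect square (since 34 and 10 are distinct squarefree integers). Contradiction. Hence √10 ∉ Q(√34), so x^2 - 10 stays irreducible over Q(√34) and [Q(√34, √10) : Q(√34)] = 2. By the tower law, [Q(√34, √10) : Q] = 2 · 2 = 4.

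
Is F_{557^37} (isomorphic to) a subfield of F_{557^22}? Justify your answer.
No: F_{557^37} is not a subfield of F_{557^22}

F_{p^m} embeds in F_{p^n} iff m | n. Here 37 ∤ 22 (since 22 = 0·37 + 22 with remainder 22 ≠ 0), so F_{557^37} is not a subfield of F_{557^22}. Equivalently: if it were, the tower law would give 37 = [F_{557^37}:F_557] dividing [F_{557^22}:F_557] = 22, contradiction.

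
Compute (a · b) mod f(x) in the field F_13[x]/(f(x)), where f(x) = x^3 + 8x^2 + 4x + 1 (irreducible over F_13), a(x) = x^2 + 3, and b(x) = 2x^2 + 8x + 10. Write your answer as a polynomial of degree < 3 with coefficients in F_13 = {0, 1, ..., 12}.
a · b ≡ 7x^2 + 2x + 12 (mod f(x))

Multiply in F_13[x]: a(x)·b(x) = (x^2 + 3)·(2x^2 + 8x + 10) = 2x^4 + 8x^3 + 3x^2 + 11x + 4. This has degree ≥ 3, so divide by f(x) over F_13: 2x^4 + 8x^3 + 3x^2 + 11x + 4 = (2x + 5)·(x^3 + 8x^2 + 4x + 1) + (7x^2 + 2x + 12). Hence a·b ≡ 7x^2 + 2x + 12 (mod f). (F_13[x]/(f) is a field with 13^3 = 2197 elements since f is irreducible of degree 3.)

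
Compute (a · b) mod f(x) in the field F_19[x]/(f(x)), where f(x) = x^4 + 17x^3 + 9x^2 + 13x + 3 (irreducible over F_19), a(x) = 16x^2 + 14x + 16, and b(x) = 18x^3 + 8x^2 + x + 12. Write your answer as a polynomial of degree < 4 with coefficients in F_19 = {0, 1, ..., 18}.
a · b ≡ 2x^3 + 13x^2 + 2x + 3 (mod f(x))

Multiply in F_19[x]: a(x)·b(x) = (16x^2 + 14x + 16)·(18x^3 + 8x^2 + x + 12) = 3x^5 + 17x^3 + 11x^2 + 13x + 2. This has degree ≥ 4, so divide by f(x) over F_19: 3x^5 + 17x^3 + 11x^2 + 13x + 2 = (3x + 6)·(x^4 + 17x^3 + 9x^2 + 13x + 3) + (2x^3 + 13x^2 + 2x + 3). Hence a·b ≡ 2x^3 + 13x^2 + 2x + 3 (mod f). (F_19[x]/(f) is a field with 19^4 = 130321 elements since f is irreducible of degree 4.)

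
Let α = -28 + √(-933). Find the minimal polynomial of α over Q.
m_α(x) = x^2 + 56x + 1717

From α + 28 = √(-933), squaring gives (α + 28)^2 = -933, i.e. α^2 + 56α + 784 = -933, so α^2 + 56α + 1717 = 0. The discriminant of x^2 + 56x + 1717 is (56)^2 - 4·(1717) = 3136 - 6868 = -3732, and 4·(-933) is not a perfect square in Q since -933 is squarefree and ≠ 1. Hence x^2 + 56x + 1717 is irreducible over Q and is the minimal polynomial of α.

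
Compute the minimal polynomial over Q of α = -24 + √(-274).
m_α(x) = x^2 + 48x + 850

From α + 24 = √(-274), squaring gives (α + 24)^2 = -274, i.e. α^2 + 48α + 576 = -274, so α^2 + 48α + 850 = 0. The discriminant of x^2 + 48x + 850 is (48)^2 - 4·(850) = 2304 - 3400 = -1096, and 4·(-274) is not a perfect square in Q since -274 is squarefree and ≠ 1. Hence x^2 + 48x + 850 is irreducible over Q and is the minimal polynomial of α.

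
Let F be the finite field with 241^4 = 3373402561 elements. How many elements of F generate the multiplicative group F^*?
There are φ(3373402560) = 807403520 primitive elements

F_q^* is cyclic of order q - 1 = 3373402560. A cyclic group of order m has exactly φ(m) generators. Here m = 3373402560 = 2^6 · 3 · 5 · 11^2 · 113 · 257, so the number of primitive elements is φ(3373402560) = 807403520.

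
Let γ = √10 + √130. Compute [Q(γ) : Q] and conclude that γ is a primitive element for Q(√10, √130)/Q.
[Q(γ) : Q] = 4 (equivalently, Q(γ) = Q(√10, √130))

Obviously Q(γ) ⊆ Q(√10, √130), and [Q(√10, √130):Q] = 4 (since 10, 130 are distinct squarefree integers > 1 with 1300 not a perfect square). To show equality we compute the minimal polynomial of γ. From γ = √10 + √130: γ^2 = 10 + 2√(1300) + 130 = 140 + 2√(1300), so γ^2 - 140 = 2√(1300); squaring, (γ^2 - 140)^2 = 4·1300, i.e. γ^4 - 280γ^2 + 19600 - 5200 = 0, i.e. γ^4 - 280γ^2 + 14400 = 0. So γ is a root of x^4 - 280x^2 + 14400. This polynomial is irreducible over Q: it has no rational root (each ±√10 ± √130 is irrational), and any factorization into two quadratics over Q would force √(1300) ∈ Q (pairing opposite roots) or √10, √130 ∈ Q (other pairings), all impossible. Hence [Q(γ):Q] = 4 = [Q(√10, √130):Q], so Q(γ) = Q(√10, √130).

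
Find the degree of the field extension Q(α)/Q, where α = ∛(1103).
[Q(α):Q] = 3

The minimal polynomial of α is x^3 - 1103, irreducible over Q since 1103 is not a perfect cube (so x^3 - 1103 has no rational root). Hence [Q(α):Q] = deg(m_α) = 3.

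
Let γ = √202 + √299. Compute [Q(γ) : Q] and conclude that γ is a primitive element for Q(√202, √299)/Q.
[Q(γ) : Q] = 4 (equivalently, Q(γ) = Q(√202, √299))

Obviously Q(γ) ⊆ Q(√202, √299), and [Q(√202, √299):Q] = 4 (since 202, 299 are distinct squarefree integers > 1 with 60398 not a perfect square). To show equality we compute the minimal polynomial of γ. From γ = √202 + √299: γ^2 = 202 + 2√(60398) + 299 = 501 + 2√(60398), so γ^2 - 501 = 2√(60398); squaring, (γ^2 - 501)^2 = 4·60398, i.e. γ^4 - 1002γ^2 + 251001 - 241592 = 0, i.e. γ^4 - 1002γ^2 + 9409 = 0. So γ is a root of x^4 - 1002x^2 + 9409. This polynomial is irreducible over Q: it has no rational root (each ±√202 ± √299 is irrational), and any factorization into two quadratics over Q would force √(60398) ∈ Q (pairing opposite roots) or √202, √299 ∈ Q (other pairings), all impossible. Hence [Q(γ):Q] = 4 = [Q(√202, √299):Q], so Q(γ) = Q(√202, √299).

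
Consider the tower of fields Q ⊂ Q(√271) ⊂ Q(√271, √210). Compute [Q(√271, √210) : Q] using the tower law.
[Q(√271, √210) : Q] = 4

[Q(√271):Q] = 2 (min poly x^2 - 271, irreducible since 271 is squarefree > 1). For the top step, suppose √210 ∈ Q(√271), say √210 = c + d√271 with c, d ∈ Q. Squaring: 210 = c^2 + 271d^2 + 2cd√271. Since √271 ∉ Q this forces 2cd = 0. If d = 0 then √210 = c ∈ Q, contradicting 210 squarefree > 1. If c = 0 then 210 = 271d^2, so 271·210 = (271d)^2 is a perfect square in Q — but 271·210 = 56910 is not a perfect square (since 271 and 210 are distinct squarefree integers). Contradiction. Hence √210 ∉ Q(√271), so x^2 - 210 stays irreducible over Q(√271) and [Q(√271, √210) : Q(√271)] = 2. By the tower law, [Q(√271, √210) : Q] = 2 · 2 = 4.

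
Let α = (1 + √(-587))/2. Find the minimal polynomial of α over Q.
m_α(x) = x^2 - x + 147

From 2α - 1 = √(-587), squaring gives (2α - 1)^2 = -587, i.e. 4α^2 - 4α + 1 = -587, so α^2 - α + (1 + 587)/4 = 0. Since -587 ≡ 1 (mod 4), (1 + 587)/4 = 147 ∈ Z. The polynomial x^2 - x + 147 has discriminant 1 - 4·(147) = -587, which is not a perfect square in Q (d = -587 is squarefree and ≠ 1), so x^2 - x + 147 is irreducible over Q. It is the minimal polynomial of α.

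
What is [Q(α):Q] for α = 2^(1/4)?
[Q(α):Q] = 4

α is a root of x^4 - 2. By Eisenstein's criterion at the prime p = 2 (which divides the constant term 2 but p^2 = 4 does not, since 2 is squarefree), x^4 - 2 is irreducible over Q. Hence [Q(α):Q] = 4.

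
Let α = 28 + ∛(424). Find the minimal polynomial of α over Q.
m_α(x) = x^3 - 84x^2 + 2352x - 22376

Set β = α - 28 = ∛(424), so β^3 = 424. Then (α - 28)^3 - 424 = 0, i.e. α is a root of g(x) = (x - 28)^3 - 424 = x^3 - 84x^2 + 2352x - 22376. Since g(x) = h(x - 28) where h(x) = x^3 - 424, and h is irreducible over Q (because 424 is not a perfect cube, so h has no rational root, and a monic cubic with no rational root is irreducible), g is also irreducible (irreducibility is preserved under the substitution x → x - 28). Hence m_α(x) = x^3 - 84x^2 + 2352x - 22376.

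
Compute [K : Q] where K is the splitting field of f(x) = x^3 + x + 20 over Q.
[K : Q] = 6

By the rational root test, any rational root of the monic integer polynomial f(x) = x^3 + x + 20 must be an integer dividing the constant term 20, i.e. one of ±{1, 2, 4, 5, 10, 20}. Evaluating: f(1) = 22, f(-1) = 18, f(2) = 30, f(-2) = 10, f(4) = 88, f(-4) = -48, f(5) = 150, f(-5) = -110, f(10) = 1030, f(-10) = -990, f(20) = 8040, f(-20) = -8000; none is 0, so f has no rational root and is therefore irreducible over Q (a cubic with no linear factor over a field is irreducible). For an irreducible cubic, the Galois group is A_3 or S_3 according as the discriminant disc(f) = -4a^3 - 27b^2 = -4·(1)^3 - 27·(20)^2 = -10804 is or is not a square in Q. Here disc(f) = -10804 is not a perfect square in Q, so the Galois group of f over Q is not contained in A_3 and must be all of S_3. The splitting field has degree |S_3| = 6 over Q, so [K : Q] = 6.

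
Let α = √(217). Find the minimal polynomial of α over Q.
m_α(x) = x^2 - 217

α satisfies α^2 - 217 = 0, so x^2 - 217 annihilates α. Since d = 217 is squarefree and ≠ 1, it is not a perfect square in Q, so x^2 - 217 has no rational root and is therefore irreducible over Q (a degree-2 polynomial over a field is irreducible iff it has no root). Hence m_α(x) = x^2 - 217.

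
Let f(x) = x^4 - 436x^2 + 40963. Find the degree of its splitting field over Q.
[K : Q] = 4

Solving the quadratic in x^2: x^2 = (436 ± √(436^2 - 4·40963))/2 = (436 ± √26244)/2 = (436 ± 162)/2, giving x^2 = 299 or x^2 = 137. So f(x) = (x^2 - 299)(x^2 - 137) and the roots of f are ±√299, ±√137. Hence the splitting field is K = Q(√299, √137). Since 299 and 137 are distinct squarefree integers > 1, their product 40963 is not a perfect square, so √137 ∉ Q(√299). By the tower law [K:Q] = [Q(√299,√137):Q(√299)] · [Q(√299):Q] = 2 · 2 = 4.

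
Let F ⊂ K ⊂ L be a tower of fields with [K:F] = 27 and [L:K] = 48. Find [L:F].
[L:F] = 1296

The tower law says that for any tower of field extensions F ⊂ K ⊂ L with finite degrees, [L:F] = [L:K] · [K:F]. Here this gives [L:F] = 48 · 27 = 1296.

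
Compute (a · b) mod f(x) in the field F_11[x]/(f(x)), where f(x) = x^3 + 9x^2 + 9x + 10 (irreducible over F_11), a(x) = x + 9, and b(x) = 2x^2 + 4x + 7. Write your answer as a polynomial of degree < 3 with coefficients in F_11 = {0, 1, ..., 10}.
a · b ≡ 4x^2 + 3x + 10 (mod f(x))

Multiply in F_11[x]: a(x)·b(x) = (x + 9)·(2x^2 + 4x + 7) = 2x^3 + 10x + 8. This has degree ≥ 3, so divide by f(x) over F_11: 2x^3 + 10x + 8 = (2)·(x^3 + 9x^2 + 9x + 10) + (4x^2 + 3x + 10). Hence a·b ≡ 4x^2 + 3x + 10 (mod f). (F_11[x]/(f) is a field with 11^3 = 1331 elements since f is irreducible of degree 3.)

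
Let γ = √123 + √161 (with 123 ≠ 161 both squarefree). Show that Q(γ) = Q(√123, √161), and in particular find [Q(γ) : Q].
[Q(γ) : Q] = 4 (equivalently, Q(γ) = Q(√123, √161))

Obviously Q(γ) ⊆ Q(√123, √161), and [Q(√123, √161):Q] = 4 (since 123, 161 are distinct squarefree integers > 1 with 19803 not a perfect square). To show equality we compute the minimal polynomial of γ. From γ = √123 + √161: γ^2 = 123 + 2√(19803) + 161 = 284 + 2√(19803), so γ^2 - 284 = 2√(19803); squaring, (γ^2 - 284)^2 = 4·19803, i.e. γ^4 - 568γ^2 + 80656 - 79212 = 0, i.e. γ^4 - 568γ^2 + 1444 = 0. So γ is a root of x^4 - 568x^2 + 1444. This polynomial is irreducible over Q: it has no rational root (each ±√123 ± √161 is irrational), and any factorization into two quadratics over Q would force √(19803) ∈ Q (pairing opposite roots) or √123, √161 ∈ Q (other pairings), all impossible. Hence [Q(γ):Q] = 4 = [Q(√123, √161):Q], so Q(γ) = Q(√123, √161).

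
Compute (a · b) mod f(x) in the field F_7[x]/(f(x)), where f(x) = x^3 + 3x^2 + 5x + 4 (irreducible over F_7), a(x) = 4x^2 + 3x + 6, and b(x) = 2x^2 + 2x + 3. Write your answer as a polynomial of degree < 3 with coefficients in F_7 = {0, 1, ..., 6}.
a · b ≡ 6x^2 + 4x + 2 (mod f(x))

Multiply in F_7[x]: a(x)·b(x) = (4x^2 + 3x + 6)·(2x^2 + 2x + 3) = x^4 + 2x^2 + 4. This has degree ≥ 3, so divide by f(x) over F_7: x^4 + 2x^2 + 4 = (x + 4)·(x^3 + 3x^2 + 5x + 4) + (6x^2 + 4x + 2). Hence a·b ≡ 6x^2 + 4x + 2 (mod f). (F_7[x]/(f) is a field with 7^3 = 343 elements since f is irreducible of degree 3.)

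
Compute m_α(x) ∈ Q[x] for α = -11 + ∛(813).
m_α(x) = x^3 + 33x^2 + 363x + 518

Set β = α + 11 = ∛(813), so β^3 = 813. Then (α + 11)^3 - 813 = 0, i.e. α is a root of g(x) = (x + 11)^3 - 813 = x^3 + 33x^2 + 363x + 518. Since g(x) = h(x + 11) where h(x) = x^3 - 813, and h is irreducible over Q (because 813 is not a perfect cube, so h has no rational root, and a monic cubic with no rational root is irreducible), g is also irreducible (irreducibility is preserved under the substitution x → x + 11). Hence m_α(x) = x^3 + 33x^2 + 363x + 518.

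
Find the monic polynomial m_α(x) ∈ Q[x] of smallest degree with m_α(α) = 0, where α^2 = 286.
m_α(x) = x^2 - 286

α satisfies α^2 - 286 = 0, so x^2 - 286 annihilates α. Since d = 286 is squarefree and ≠ 1, it is not a perfect square in Q, so x^2 - 286 has no rational root and is therefore irreducible over Q (a degree-2 polynomial over a field is irreducible iff it has no root). Hence m_α(x) = x^2 - 286.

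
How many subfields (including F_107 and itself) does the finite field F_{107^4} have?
F_{107^4} has 3 subfields

The subfields of F_{p^n} are exactly the fields F_{p^d} for d | n (each is the fixed field of the unique index-d subgroup of Gal(F_{p^n}/F_p) ≅ Z/nZ). The divisors of n = 4 are {1, 2, 4}, giving 3 subfields: F_{107^1}, F_{107^2}, F_{107^4}.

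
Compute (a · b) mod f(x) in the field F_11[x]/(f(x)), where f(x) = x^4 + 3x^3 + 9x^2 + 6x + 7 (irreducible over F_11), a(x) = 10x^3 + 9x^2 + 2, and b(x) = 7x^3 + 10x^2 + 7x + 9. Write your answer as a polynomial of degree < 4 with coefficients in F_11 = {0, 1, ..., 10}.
a · b ≡ 2x^3 + 5x^2 + 7x (mod f(x))

Multiply in F_11[x]: a(x)·b(x) = (10x^3 + 9x^2 + 2)·(7x^3 + 10x^2 + 7x + 9) = 4x^6 + 9x^5 + 6x^4 + 2x^3 + 2x^2 + 3x + 7. This has degree ≥ 4, so divide by f(x) over F_11: 4x^6 + 9x^5 + 6x^4 + 2x^3 + 2x^2 + 3x + 7 = (4x^2 + 8x + 1)·(x^4 + 3x^3 + 9x^2 + 6x + 7) + (2x^3 + 5x^2 + 7x). Hence a·b ≡ 2x^3 + 5x^2 + 7x (mod f). (F_11[x]/(f) is a field with 11^4 = 14641 elements since f is irreducible of degree 4.)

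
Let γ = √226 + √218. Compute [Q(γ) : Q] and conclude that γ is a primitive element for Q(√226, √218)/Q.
[Q(γ) : Q] = 4 (equivalently, Q(γ) = Q(√226, √218))

Obviously Q(γ) ⊆ Q(√226, √218), and [Q(√226, √218):Q] = 4 (since 226, 218 are distinct squarefree integers > 1 with 49268 not a perfect square). To show equality we compute the minimal polynomial of γ. From γ = √226 + √218: γ^2 = 226 + 2√(49268) + 218 = 444 + 2√(49268), so γ^2 - 444 = 2√(49268); squaring, (γ^2 - 444)^2 = 4·49268, i.e. γ^4 - 888γ^2 + 197136 - 197072 = 0, i.e. γ^4 - 888γ^2 + 64 = 0. So γ is a root of x^4 - 888x^2 + 64. This polynomial is irreducible over Q: it has no rational root (each ±√226 ± √218 is irrational), and any factorization into two quadratics over Q would force √(49268) ∈ Q (pairing opposite roots) or √226, √218 ∈ Q (other pairings), all impossible. Hence [Q(γ):Q] = 4 = [Q(√226, √218):Q], so Q(γ) = Q(√226, √218).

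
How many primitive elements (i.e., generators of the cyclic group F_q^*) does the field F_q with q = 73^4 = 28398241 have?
There are φ(28398240) = 6635520 primitive elements

F_q^* is cyclic of order q - 1 = 28398240. A cyclic group of order m has exactly φ(m) generators. Here m = 28398240 = 2^5 · 3^2 · 5 · 13 · 37 · 41, so the number of primitive elements is φ(28398240) = 6635520.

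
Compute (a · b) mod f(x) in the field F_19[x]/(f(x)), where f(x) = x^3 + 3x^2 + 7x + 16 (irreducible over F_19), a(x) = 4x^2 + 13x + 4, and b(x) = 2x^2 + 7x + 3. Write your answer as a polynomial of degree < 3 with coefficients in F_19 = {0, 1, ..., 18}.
a · b ≡ 3x^2 + 14x + 7 (mod f(x))

Multiply in F_19[x]: a(x)·b(x) = (4x^2 + 13x + 4)·(2x^2 + 7x + 3) = 8x^4 + 16x^3 + 16x^2 + 10x + 12. This has degree ≥ 3, so divide by f(x) over F_19: 8x^4 + 16x^3 + 16x^2 + 10x + 12 = (8x + 11)·(x^3 + 3x^2 + 7x + 16) + (3x^2 + 14x + 7). Hence a·b ≡ 3x^2 + 14x + 7 (mod f). (F_19[x]/(f) is a field with 19^3 = 6859 elements since f is irreducible of degree 3.)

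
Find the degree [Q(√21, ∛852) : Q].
[Q(√21, ∛852) : Q] = 6

Let L = Q(√21, ∛852). Since Q(√21) ⊂ L and [Q(√21):Q] = 2, the tower law gives 2 | [L:Q]. Likewise Q(∛852) ⊂ L with [Q(∛852):Q] = 3 (because 852 is not a perfect cube), so 3 | [L:Q]. As gcd(2,3) = 1, [L:Q] is divisible by 6. Conversely L is generated over Q by √21 and ∛852, so [L:Q] ≤ 2·3 = 6. Therefore [Q(√21, ∛852) : Q] = 6.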